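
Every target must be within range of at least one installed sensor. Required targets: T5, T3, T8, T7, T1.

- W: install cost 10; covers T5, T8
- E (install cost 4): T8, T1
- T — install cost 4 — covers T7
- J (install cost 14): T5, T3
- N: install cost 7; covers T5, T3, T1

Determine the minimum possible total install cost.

15

Choose E, T, and N: together they cover T5, T3, T8, T7, T1 — every target.
Total install cost: 4 + 4 + 7 = 15.
No cover costs less than 15.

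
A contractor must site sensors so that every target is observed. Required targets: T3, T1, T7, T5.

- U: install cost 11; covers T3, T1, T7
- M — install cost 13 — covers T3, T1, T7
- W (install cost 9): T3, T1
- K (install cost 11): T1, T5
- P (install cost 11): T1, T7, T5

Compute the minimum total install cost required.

Choose W and P: together they cover T3, T1, T7, T5 — every target.
Total install cost: 9 + 11 = 20.

20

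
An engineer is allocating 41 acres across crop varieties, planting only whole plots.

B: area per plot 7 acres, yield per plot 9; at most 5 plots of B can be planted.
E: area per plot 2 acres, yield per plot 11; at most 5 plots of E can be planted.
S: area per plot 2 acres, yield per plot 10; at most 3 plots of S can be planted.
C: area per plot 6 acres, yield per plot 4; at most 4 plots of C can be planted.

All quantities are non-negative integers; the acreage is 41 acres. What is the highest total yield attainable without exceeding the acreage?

3×B, 5×E, and 3×S: area 37 ≤ 41, yield 3·9 + 5·11 + 3·10 = 112.
2×B, 5×E, 3×S, and 1×C: area 36 ≤ 41, yield 2·9 + 5·11 + 3·10 + 1·4 = 107.
Best is 112.

112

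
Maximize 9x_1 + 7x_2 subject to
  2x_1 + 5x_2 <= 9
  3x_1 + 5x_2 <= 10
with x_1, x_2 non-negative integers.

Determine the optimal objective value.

(x_1,x_2)=(3,0): 2·3+5·0=6≤9, 3·3+5·0=9≤10, objective 27.
(x_1,x_2)=(2,0): 2·2+5·0=4≤9, 3·2+5·0=6≤10, objective 18.
The best lattice point is (3,0), giving 27.

27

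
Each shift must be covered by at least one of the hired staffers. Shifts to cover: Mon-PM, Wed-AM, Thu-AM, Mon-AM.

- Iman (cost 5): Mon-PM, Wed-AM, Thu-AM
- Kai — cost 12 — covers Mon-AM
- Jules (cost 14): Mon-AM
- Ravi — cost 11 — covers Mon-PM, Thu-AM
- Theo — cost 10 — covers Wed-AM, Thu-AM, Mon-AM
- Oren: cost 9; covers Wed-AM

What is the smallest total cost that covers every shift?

This is a weighted set-cover instance.
Choose Iman and Theo: together they cover Mon-PM, Wed-AM, Thu-AM, Mon-AM — every shift.
Total cost: 5 + 10 = 15.

15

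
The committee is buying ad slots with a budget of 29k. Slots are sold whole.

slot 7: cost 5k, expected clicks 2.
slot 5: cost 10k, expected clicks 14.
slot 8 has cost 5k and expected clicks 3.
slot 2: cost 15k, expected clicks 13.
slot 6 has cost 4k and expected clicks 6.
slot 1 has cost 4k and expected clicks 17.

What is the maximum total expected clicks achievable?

44

Allowing fractional choices, the relaxed optimum would be about 46.5, but ad slots are indivisible.
slot 5 + slot 8 + slot 6 + slot 1: cost 10 + 5 + 4 + 4 = 23 ≤ 29, expected clicks 14 + 3 + 6 + 17 = 40.
slot 5 + slot 2 + slot 1: cost 10 + 15 + 4 = 29 ≤ 29, expected clicks 14 + 13 + 17 = 44.
slot 7 + slot 5 + slot 8 + slot 6 + slot 1: cost 5 + 10 + 5 + 4 + 4 = 28 ≤ 29, expected clicks 2 + 14 + 3 + 6 + 17 = 42.
Best is slot 5, slot 2, and slot 1 with total expected clicks 44.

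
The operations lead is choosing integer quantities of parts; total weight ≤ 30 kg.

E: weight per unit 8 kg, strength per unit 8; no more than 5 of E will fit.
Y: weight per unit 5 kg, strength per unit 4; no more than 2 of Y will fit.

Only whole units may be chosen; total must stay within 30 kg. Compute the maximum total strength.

28

This is a bounded integer knapsack.
Take 3×E and 1×Y: weight 29 ≤ 30, strength 3·8 + 1·4 = 28.
No other integer combination yields more.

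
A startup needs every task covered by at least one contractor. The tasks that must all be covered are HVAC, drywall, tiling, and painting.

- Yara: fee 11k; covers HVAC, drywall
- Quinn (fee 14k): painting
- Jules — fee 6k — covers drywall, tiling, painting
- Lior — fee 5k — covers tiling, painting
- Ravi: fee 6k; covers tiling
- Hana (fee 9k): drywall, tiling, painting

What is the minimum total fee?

The greedy cost-per-new-task heuristic would pick Jules and Yara for 17, but a cheaper cover exists.
Choose Yara and Lior: together they cover HVAC, drywall, tiling, painting — every task.
Total fee: 11 + 5 = 16.
No cover costs less than 16.

16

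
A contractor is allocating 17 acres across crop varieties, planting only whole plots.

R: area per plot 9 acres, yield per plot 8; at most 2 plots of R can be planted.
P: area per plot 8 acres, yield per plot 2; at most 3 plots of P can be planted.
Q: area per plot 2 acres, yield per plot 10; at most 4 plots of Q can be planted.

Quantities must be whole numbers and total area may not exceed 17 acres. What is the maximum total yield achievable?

1×P and 4×Q: area 16 ≤ 17, yield 1·2 + 4·10 = 42.
1×R and 4×Q: area 17 ≤ 17, yield 1·8 + 4·10 = 48.
Best is 48.

48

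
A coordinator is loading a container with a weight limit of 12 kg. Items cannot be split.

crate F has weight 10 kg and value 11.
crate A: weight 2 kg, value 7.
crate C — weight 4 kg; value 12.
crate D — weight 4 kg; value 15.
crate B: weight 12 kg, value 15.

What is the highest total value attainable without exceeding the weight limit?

34

Take crate A, crate C, and crate D: weight 2 + 4 + 4 = 10 ≤ 12, value 7 + 12 + 15 = 34.
No other feasible combination does better.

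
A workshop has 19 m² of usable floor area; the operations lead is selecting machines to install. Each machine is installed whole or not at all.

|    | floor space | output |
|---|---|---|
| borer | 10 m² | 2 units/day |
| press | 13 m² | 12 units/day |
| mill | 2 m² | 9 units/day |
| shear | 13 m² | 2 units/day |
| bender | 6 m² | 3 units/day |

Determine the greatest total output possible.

Take press and mill: floor space 13 + 2 = 15 ≤ 19, output 12 + 9 = 21.
No other feasible combination does better.

21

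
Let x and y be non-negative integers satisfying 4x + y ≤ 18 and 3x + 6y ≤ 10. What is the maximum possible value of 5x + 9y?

(x,y)=(3,0) is feasible, giving 15.
(x,y)=(2,0) is feasible, giving 10.
The best lattice point is (3,0), giving 15.

15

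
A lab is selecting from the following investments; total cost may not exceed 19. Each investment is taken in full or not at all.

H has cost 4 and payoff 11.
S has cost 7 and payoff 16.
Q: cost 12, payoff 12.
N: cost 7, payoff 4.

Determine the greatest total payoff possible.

Allowing fractional choices, the relaxed optimum would be about 35.0, but investments are indivisible.
S + Q: cost 7 + 12 = 19 ≤ 19, payoff 16 + 12 = 28.
H + S + N: cost 4 + 7 + 7 = 18 ≤ 19, payoff 11 + 16 + 4 = 31.
H + S: cost 4 + 7 = 11 ≤ 19, payoff 11 + 16 = 27.
Best is H, S, and N with total payoff 31.

31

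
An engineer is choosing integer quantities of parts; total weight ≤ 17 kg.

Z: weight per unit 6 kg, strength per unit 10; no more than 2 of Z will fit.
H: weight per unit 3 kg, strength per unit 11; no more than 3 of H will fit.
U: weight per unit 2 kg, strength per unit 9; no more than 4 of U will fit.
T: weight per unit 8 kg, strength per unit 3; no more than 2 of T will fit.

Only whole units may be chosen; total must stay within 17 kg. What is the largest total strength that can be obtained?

69

Take 3×H and 4×U: weight 17 ≤ 17, strength 3·11 + 4·9 = 69.
U has the best ratio (9/2) and is taken to its limit of 4; remaining capacity is filled optimally with the others.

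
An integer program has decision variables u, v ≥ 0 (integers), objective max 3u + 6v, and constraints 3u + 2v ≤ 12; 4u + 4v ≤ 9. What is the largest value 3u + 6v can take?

Relaxing integrality, the LP optimum is 13.50 at (u,v) = (0, 2.25), which is not an integer point.
(u,v)=(0,2) is feasible, giving 12.
(u,v)=(1,1) is feasible, giving 9.
The best lattice point is (0,2), giving 12.

12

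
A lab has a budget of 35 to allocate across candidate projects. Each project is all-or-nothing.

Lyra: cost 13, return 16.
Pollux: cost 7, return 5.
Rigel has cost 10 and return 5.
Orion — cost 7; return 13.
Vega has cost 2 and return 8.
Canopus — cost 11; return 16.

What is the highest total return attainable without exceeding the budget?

53

Treat it as a binary knapsack problem.
Allowing fractional choices, the relaxed optimum would be about 54.4, but projects are indivisible.
Lyra + Orion + Vega + Canopus: cost 13 + 7 + 2 + 11 = 33 ≤ 35, return 16 + 13 + 8 + 16 = 53.
Lyra + Orion + Canopus: cost 13 + 7 + 11 = 31 ≤ 35, return 16 + 13 + 16 = 45.
Lyra + Pollux + Vega + Canopus: cost 13 + 7 + 2 + 11 = 33 ≤ 35, return 16 + 5 + 8 + 16 = 45.
Best is Lyra, Orion, Vega, and Canopus with total return 53.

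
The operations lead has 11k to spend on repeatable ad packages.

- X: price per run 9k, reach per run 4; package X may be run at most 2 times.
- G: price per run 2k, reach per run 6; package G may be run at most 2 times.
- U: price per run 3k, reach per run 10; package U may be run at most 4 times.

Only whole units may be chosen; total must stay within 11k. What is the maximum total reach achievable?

U has the best ratio (10/3); taking only U gives at most 3×10 = 30 (stopped by the price limit).
Mixing does better — 1×G and 3×U: price 11 ≤ 11, reach 1·6 + 3·10 = 36.

36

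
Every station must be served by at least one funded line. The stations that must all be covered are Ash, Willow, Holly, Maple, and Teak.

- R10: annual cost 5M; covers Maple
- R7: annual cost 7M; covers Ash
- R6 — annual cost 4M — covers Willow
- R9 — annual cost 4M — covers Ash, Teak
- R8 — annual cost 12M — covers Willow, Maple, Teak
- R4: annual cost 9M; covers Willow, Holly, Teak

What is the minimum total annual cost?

18

This is an integer covering problem.
Choose R10, R9, and R4: together they cover Ash, Willow, Holly, Maple, Teak — every station.
Total annual cost: 5 + 4 + 9 = 18.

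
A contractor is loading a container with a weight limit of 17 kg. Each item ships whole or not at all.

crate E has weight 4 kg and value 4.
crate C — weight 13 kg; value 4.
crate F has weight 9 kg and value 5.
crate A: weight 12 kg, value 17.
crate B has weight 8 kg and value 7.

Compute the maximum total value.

Allowing fractional choices, the relaxed optimum would be about 21.9, but items are indivisible.
crate E + crate A: weight 4 + 12 = 16 ≤ 17, value 4 + 17 = 21.
crate F + crate B: weight 9 + 8 = 17 ≤ 17, value 5 + 7 = 12.
crate A: weight 12 ≤ 17, value 17.
Best is crate E and crate A with total value 21.

21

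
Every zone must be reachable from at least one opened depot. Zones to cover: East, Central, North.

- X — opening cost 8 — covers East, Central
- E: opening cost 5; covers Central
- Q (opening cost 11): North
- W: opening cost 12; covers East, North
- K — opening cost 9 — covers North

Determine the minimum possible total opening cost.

17

This is an integer covering problem.
Choose E and W: together they cover East, Central, North — every zone.
Total opening cost: 5 + 12 = 17.
No cover costs less than 17.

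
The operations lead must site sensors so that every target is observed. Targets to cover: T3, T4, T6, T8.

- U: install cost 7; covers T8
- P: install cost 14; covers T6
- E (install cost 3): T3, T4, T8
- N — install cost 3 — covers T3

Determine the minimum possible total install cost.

17

Choose P and E: together they cover T3, T4, T6, T8 — every target.
Total install cost: 14 + 3 = 17.
No cover costs less than 17.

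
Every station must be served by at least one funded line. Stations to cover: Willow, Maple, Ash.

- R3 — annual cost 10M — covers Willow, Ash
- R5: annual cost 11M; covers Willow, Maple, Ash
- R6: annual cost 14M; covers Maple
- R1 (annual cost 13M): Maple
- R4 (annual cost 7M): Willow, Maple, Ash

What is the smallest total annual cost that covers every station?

This is an integer covering problem.
R4 alone covers Willow, Maple, Ash — every station.
Total annual cost: 7.
No cover costs less than 7.

7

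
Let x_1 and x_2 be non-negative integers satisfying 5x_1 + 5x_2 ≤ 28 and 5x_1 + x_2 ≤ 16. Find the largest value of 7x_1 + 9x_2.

(x_1,x_2)=(0,5) is feasible, giving 45.
(x_1,x_2)=(1,4) is feasible, giving 43.
(x_1,x_2)=(0,4) is feasible, giving 36.
Maximum is 45 at (x_1,x_2)=(0,5).

45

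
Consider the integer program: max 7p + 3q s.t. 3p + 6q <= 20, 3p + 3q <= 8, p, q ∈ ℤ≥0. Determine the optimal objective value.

(p,q)=(2,0) is feasible, giving 14.
(p,q)=(1,1) is feasible, giving 10.
Maximum is 14 at (p,q)=(2,0).

14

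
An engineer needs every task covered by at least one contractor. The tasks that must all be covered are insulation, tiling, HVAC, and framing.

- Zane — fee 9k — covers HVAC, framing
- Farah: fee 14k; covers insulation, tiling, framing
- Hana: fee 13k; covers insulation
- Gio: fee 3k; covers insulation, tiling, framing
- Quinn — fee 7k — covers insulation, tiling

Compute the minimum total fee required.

12

Choose Zane and Gio: together they cover insulation, tiling, HVAC, framing — every task.
Total fee: 9 + 3 = 12.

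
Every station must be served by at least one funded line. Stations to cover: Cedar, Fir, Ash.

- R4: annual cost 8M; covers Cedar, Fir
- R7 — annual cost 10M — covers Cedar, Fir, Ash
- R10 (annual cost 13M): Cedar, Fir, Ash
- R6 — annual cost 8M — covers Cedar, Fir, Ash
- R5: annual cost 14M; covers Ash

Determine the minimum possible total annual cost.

8

This is a weighted set-cover instance.
R6 alone covers Cedar, Fir, Ash — every station.
Total annual cost: 8.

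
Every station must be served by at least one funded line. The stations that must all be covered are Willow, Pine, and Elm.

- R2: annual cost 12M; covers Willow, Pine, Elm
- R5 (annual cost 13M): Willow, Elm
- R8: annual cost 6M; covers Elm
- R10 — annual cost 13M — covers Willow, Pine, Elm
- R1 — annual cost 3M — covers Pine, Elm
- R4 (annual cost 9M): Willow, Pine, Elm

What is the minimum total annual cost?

9

This is an integer covering problem.
The greedy cost-per-new-station heuristic would pick R1 and R4 for 12, but a cheaper cover exists.
R4 alone covers Willow, Pine, Elm — every station.
Total annual cost: 9.
No cover costs less than 9.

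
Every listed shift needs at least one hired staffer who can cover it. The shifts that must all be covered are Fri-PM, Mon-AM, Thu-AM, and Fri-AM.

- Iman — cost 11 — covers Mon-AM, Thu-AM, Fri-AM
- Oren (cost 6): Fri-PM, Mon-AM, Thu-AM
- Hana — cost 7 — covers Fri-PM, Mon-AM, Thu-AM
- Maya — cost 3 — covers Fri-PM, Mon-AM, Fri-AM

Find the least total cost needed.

Choose Oren and Maya: together they cover Fri-PM, Mon-AM, Thu-AM, Fri-AM — every shift.
Total cost: 6 + 3 = 9.

9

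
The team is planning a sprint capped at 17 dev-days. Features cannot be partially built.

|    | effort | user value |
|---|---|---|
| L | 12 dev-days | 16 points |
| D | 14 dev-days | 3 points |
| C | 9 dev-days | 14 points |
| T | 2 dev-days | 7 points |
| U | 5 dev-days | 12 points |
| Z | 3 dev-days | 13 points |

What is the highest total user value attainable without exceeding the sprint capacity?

Take C, U, and Z: effort 9 + 5 + 3 = 17 ≤ 17, user value 14 + 12 + 13 = 39.
No other feasible combination does better.

39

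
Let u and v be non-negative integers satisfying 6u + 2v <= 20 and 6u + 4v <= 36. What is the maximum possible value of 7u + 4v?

36

(u,v)=(0,9) is feasible, giving 36.
(u,v)=(1,7) is feasible, giving 35.
(u,v)=(0,8) is feasible, giving 32.
(u,v)=(0,7) is feasible, giving 28.
The best lattice point is (0,9), giving 36.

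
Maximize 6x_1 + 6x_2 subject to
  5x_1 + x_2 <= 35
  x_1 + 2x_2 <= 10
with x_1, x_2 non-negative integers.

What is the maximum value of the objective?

48

The continuous relaxation peaks at (6.67, 1.67) with value 50.00; rounding to a feasible lattice point costs some objective.
(x_1,x_2)=(6,2): 5·6+1·2=32≤35, 1·6+2·2=10≤10, objective 48.
(x_1,x_2)=(6,1): 5·6+1·1=31≤35, 1·6+2·1=8≤10, objective 42.
(x_1,x_2)=(7,0): 5·7+1·0=35≤35, 1·7+2·0=7≤10, objective 42.
No feasible integer point exceeds 48.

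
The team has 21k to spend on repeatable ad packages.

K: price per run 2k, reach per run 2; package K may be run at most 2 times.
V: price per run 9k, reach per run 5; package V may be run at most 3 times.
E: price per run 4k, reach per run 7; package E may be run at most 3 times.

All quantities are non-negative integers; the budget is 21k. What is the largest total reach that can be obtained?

This is a bounded integer knapsack.
E has the best ratio (7/4); taking only E gives at most 3×7 = 21 (stopped by the supply cap of 3).
Mixing does better — 1×V and 3×E: price 21 ≤ 21, reach 1·5 + 3·7 = 26.

26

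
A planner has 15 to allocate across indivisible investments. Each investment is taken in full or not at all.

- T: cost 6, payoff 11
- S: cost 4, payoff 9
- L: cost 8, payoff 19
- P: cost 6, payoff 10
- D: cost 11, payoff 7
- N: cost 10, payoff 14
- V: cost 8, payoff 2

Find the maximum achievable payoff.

30

Take T and L: cost 6 + 8 = 14 ≤ 15, payoff 11 + 19 = 30.
No other feasible combination does better.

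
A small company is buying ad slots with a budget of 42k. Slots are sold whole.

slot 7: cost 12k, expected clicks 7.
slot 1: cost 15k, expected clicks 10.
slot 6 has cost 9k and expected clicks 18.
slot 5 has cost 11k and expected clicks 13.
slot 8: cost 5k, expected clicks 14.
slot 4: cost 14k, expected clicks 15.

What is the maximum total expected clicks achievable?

Take slot 6, slot 5, slot 8, and slot 4: cost 9 + 11 + 5 + 14 = 39 ≤ 42, expected clicks 18 + 13 + 14 + 15 = 60.
No other feasible combination does better.

60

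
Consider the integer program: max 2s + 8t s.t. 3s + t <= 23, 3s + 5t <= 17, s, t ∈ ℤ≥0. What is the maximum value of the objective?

24

(s,t)=(0,3): 3·0+1·3=3≤23, 3·0+5·3=15≤17, objective 24.
(s,t)=(1,2): 3·1+1·2=5≤23, 3·1+5·2=13≤17, objective 18.
(s,t)=(0,2): 3·0+1·2=2≤23, 3·0+5·2=10≤17, objective 16.
No feasible integer point exceeds 24.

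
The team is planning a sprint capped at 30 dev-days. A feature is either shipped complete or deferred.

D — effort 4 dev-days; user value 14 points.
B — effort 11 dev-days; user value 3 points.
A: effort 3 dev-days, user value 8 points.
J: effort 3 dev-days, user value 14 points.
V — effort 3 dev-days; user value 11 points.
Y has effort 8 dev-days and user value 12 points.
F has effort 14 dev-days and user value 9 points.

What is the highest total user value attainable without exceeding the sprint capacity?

Allowing fractional choices, the relaxed optimum would be about 64.8, but features are indivisible.
D + A + J + V + Y: effort 4 + 3 + 3 + 3 + 8 = 21 ≤ 30, user value 14 + 8 + 14 + 11 + 12 = 59.
D + A + J + V + F: effort 4 + 3 + 3 + 3 + 14 = 27 ≤ 30, user value 14 + 8 + 14 + 11 + 9 = 56.
Best is D, A, J, V, and Y with total user value 59.

59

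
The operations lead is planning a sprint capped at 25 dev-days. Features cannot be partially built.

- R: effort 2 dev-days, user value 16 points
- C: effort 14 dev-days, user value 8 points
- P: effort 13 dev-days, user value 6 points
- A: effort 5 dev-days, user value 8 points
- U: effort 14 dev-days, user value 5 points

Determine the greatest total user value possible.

Allowing fractional choices, the relaxed optimum would be about 33.8, but features are indivisible.
R + P + A: effort 2 + 13 + 5 = 20 ≤ 25, user value 16 + 6 + 8 = 30.
R + C + A: effort 2 + 14 + 5 = 21 ≤ 25, user value 16 + 8 + 8 = 32.
R + A + U: effort 2 + 5 + 14 = 21 ≤ 25, user value 16 + 8 + 5 = 29.
Best is R, C, and A with total user value 32.

32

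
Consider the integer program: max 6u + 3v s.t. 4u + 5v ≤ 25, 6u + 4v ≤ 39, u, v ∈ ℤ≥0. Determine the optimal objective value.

36

Relaxing integrality, the LP optimum is 37.50 at (u,v) = (6.25, 0), which is not an integer point.
(u,v)=(6,0): 4·6+5·0=24≤25, 6·6+4·0=36≤39, objective 36.
(u,v)=(5,1): 4·5+5·1=25≤25, 6·5+4·1=34≤39, objective 33.
No feasible integer point exceeds 36.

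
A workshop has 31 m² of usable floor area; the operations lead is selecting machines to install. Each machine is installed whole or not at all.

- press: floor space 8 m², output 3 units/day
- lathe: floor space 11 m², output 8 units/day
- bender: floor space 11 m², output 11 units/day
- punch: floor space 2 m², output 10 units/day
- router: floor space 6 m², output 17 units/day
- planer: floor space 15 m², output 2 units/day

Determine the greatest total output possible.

press + bender + punch + router: floor space 8 + 11 + 2 + 6 = 27 ≤ 31, output 3 + 11 + 10 + 17 = 41.
lathe + bender + punch + router: floor space 11 + 11 + 2 + 6 = 30 ≤ 31, output 8 + 11 + 10 + 17 = 46.
Best is lathe, bender, punch, and router with total output 46.

46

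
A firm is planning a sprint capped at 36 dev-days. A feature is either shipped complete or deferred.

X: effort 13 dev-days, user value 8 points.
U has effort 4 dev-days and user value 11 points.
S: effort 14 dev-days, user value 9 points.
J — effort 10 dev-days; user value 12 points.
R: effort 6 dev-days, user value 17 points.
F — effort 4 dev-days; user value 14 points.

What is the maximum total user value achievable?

54

Allowing fractional choices, the relaxed optimum would be about 61.7, but features are indivisible.
S + J + R + F: effort 14 + 10 + 6 + 4 = 34 ≤ 36, user value 9 + 12 + 17 + 14 = 52.
U + J + R + F: effort 4 + 10 + 6 + 4 = 24 ≤ 36, user value 11 + 12 + 17 + 14 = 54.
Best is U, J, R, and F with total user value 54.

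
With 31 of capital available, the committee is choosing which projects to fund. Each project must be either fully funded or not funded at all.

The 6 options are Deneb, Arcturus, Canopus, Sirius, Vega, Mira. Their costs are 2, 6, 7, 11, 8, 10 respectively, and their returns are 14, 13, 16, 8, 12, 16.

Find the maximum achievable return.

59

Take Deneb, Arcturus, Canopus, and Mira: cost 2 + 6 + 7 + 10 = 25 ≤ 31, return 14 + 13 + 16 + 16 = 59.
No other feasible combination does better.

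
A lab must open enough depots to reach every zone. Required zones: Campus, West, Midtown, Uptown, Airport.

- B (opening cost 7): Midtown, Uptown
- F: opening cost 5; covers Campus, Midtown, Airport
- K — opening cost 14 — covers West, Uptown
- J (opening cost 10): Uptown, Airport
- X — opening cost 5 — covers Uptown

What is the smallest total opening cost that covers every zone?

The greedy cost-per-new-zone heuristic would pick F, X, and K for 24, but a cheaper cover exists.
Choose F and K: together they cover Campus, West, Midtown, Uptown, Airport — every zone.
Total opening cost: 5 + 14 = 19.
No cover costs less than 19.

19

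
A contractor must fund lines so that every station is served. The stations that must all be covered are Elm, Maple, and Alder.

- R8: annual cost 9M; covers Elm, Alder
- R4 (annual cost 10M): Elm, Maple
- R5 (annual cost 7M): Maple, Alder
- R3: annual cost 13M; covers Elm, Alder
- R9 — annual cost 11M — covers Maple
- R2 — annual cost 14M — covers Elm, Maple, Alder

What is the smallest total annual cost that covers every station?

R2 alone covers Elm, Maple, Alder — every station.
Total annual cost: 14.

14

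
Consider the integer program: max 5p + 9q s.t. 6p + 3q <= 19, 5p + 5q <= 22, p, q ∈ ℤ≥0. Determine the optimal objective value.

Relaxing integrality, the LP optimum is 39.60 at (p,q) = (0, 4.4), which is not an integer point.
(p,q)=(0,4): 6·0+3·4=12≤19, 5·0+5·4=20≤22, objective 36.
(p,q)=(1,3): 6·1+3·3=15≤19, 5·1+5·3=20≤22, objective 32.
(p,q)=(0,3): 6·0+3·3=9≤19, 5·0+5·3=15≤22, objective 27.
The best lattice point is (0,4), giving 36.

36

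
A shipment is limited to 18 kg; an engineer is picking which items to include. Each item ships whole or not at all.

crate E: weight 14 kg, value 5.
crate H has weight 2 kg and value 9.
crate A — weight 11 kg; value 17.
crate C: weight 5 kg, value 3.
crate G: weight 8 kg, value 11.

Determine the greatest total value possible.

crate H + crate A + crate C: weight 2 + 11 + 5 = 18 ≤ 18, value 9 + 17 + 3 = 29.
crate H + crate A: weight 2 + 11 = 13 ≤ 18, value 9 + 17 = 26.
crate H + crate C + crate G: weight 2 + 5 + 8 = 15 ≤ 18, value 9 + 3 + 11 = 23.
Best is crate H, crate A, and crate C with total value 29.

29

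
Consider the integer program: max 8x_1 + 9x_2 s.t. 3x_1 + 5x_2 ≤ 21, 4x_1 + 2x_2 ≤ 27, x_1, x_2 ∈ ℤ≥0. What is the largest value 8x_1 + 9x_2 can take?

The continuous relaxation peaks at (6.64, 0.214) with value 55.07; rounding to a feasible lattice point costs some objective.
(x_1,x_2)=(5,1): 3·5+5·1=20≤21, 4·5+2·1=22≤27, objective 49.
(x_1,x_2)=(6,0): 3·6+5·0=18≤21, 4·6+2·0=24≤27, objective 48.
(x_1,x_2)=(4,1): 3·4+5·1=17≤21, 4·4+2·1=18≤27, objective 41.
(x_1,x_2)=(5,0): 3·5+5·0=15≤21, 4·5+2·0=20≤27, objective 40.
The best lattice point is (5,1), giving 49.

49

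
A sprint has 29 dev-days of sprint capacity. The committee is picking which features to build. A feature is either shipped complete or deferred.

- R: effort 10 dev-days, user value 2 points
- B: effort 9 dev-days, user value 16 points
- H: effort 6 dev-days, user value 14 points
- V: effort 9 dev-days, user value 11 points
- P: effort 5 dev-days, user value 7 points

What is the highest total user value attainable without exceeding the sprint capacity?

48

B + H + V + P: effort 9 + 6 + 9 + 5 = 29 ≤ 29, user value 16 + 14 + 11 + 7 = 48.
B + H + P: effort 9 + 6 + 5 = 20 ≤ 29, user value 16 + 14 + 7 = 37.
B + H + V: effort 9 + 6 + 9 = 24 ≤ 29, user value 16 + 14 + 11 = 41.
Best is B, H, V, and P with total user value 48.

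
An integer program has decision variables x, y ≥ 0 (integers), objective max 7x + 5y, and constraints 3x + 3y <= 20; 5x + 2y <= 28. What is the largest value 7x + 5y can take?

40

The continuous relaxation peaks at (4.89, 1.78) with value 43.11; rounding to a feasible lattice point costs some objective.
(x,y)=(5,1): 3·5+3·1=18≤20, 5·5+2·1=27≤28, objective 40.
(x,y)=(4,2): 3·4+3·2=18≤20, 5·4+2·2=24≤28, objective 38.
(x,y)=(5,0): 3·5+3·0=15≤20, 5·5+2·0=25≤28, objective 35.
Maximum is 40 at (x,y)=(5,1).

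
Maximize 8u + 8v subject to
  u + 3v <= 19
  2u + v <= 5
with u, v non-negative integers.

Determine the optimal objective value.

40

(u,v)=(0,5): 1·0+3·5=15≤19, 2·0+1·5=5≤5, objective 40.
(u,v)=(0,4): 1·0+3·4=12≤19, 2·0+1·4=4≤5, objective 32.
The best lattice point is (0,5), giving 40.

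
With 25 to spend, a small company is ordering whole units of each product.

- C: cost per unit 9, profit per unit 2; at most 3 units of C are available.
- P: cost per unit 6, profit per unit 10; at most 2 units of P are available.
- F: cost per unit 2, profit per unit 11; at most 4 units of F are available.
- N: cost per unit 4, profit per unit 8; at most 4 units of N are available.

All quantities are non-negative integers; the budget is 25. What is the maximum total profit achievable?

This is a bounded integer knapsack.
F has the best ratio (11/2); taking only F gives at most 4×11 = 44 (stopped by the supply cap of 4).
Mixing does better — 4×F and 4×N: cost 24 ≤ 25, profit 4·11 + 4·8 = 76.

76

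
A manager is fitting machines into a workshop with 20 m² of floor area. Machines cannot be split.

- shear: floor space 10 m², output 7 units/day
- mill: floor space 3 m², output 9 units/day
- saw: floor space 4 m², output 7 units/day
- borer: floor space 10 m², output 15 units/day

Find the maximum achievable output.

31

Allowing fractional choices, the relaxed optimum would be about 33.1, but machines are indivisible.
shear + mill + saw: floor space 10 + 3 + 4 = 17 ≤ 20, output 7 + 9 + 7 = 23.
mill + borer: floor space 3 + 10 = 13 ≤ 20, output 9 + 15 = 24.
mill + saw + borer: floor space 3 + 4 + 10 = 17 ≤ 20, output 9 + 7 + 15 = 31.
Best is mill, saw, and borer with total output 31.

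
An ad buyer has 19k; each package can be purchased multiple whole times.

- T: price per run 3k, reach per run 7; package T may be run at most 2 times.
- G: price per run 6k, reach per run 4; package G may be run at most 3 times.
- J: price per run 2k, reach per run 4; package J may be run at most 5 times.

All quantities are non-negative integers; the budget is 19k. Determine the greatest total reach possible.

T has the best ratio (7/3); taking only T gives at most 2×7 = 14 (stopped by the supply cap of 2).
Mixing does better — 2×T and 5×J: price 16 ≤ 19, reach 2·7 + 5·4 = 34.

34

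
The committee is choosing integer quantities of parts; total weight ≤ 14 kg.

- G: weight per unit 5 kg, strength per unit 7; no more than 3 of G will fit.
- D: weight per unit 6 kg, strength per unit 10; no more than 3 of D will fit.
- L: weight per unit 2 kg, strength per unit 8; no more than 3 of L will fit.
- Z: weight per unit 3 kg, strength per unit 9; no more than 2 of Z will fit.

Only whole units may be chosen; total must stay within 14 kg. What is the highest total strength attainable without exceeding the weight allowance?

Take 3×L and 2×Z: weight 12 ≤ 14, strength 3·8 + 2·9 = 42.
L has the best ratio (8/2) and is taken to its limit of 3; remaining capacity is filled optimally with the others.

42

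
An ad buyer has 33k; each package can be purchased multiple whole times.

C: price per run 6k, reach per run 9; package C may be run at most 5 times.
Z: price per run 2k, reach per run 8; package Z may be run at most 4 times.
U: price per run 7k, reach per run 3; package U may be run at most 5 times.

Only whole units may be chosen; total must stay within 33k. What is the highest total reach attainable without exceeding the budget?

Z has the best ratio (8/2); taking only Z gives at most 4×8 = 32 (stopped by the supply cap of 4).
Mixing does better — 4×C and 4×Z: price 32 ≤ 33, reach 4·9 + 4·8 = 68.

68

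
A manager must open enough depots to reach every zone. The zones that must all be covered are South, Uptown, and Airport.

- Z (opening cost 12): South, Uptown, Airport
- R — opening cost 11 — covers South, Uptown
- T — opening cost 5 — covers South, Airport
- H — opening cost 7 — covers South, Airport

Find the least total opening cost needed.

12

The greedy cost-per-new-zone heuristic would pick T and R for 16, but a cheaper cover exists.
Z alone covers South, Uptown, Airport — every zone.
Total opening cost: 12.
No cover costs less than 12.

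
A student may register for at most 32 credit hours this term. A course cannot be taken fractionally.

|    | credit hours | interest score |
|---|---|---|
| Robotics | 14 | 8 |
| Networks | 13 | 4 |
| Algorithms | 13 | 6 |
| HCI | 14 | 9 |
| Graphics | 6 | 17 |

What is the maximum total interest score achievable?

Treat it as a binary knapsack problem.
Take Networks, Algorithms, and Graphics: credit hours 13 + 13 + 6 = 32 ≤ 32, interest score 4 + 6 + 17 = 27.
No other feasible combination does better.

27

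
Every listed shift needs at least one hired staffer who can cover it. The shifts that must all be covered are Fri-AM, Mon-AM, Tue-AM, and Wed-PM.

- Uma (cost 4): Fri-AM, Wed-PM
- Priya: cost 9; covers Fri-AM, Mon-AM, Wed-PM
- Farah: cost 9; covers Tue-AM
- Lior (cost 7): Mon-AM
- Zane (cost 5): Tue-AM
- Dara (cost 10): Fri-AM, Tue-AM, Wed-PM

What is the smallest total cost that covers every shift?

14

Choose Priya and Zane: together they cover Fri-AM, Mon-AM, Tue-AM, Wed-PM — every shift.
Total cost: 9 + 5 = 14.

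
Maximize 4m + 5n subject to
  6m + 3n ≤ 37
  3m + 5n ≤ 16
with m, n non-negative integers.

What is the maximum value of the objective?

(m,n)=(5,0): 6·5+3·0=30≤37, 3·5+5·0=15≤16, objective 20.
(m,n)=(4,0): 6·4+3·0=24≤37, 3·4+5·0=12≤16, objective 16.
No feasible integer point exceeds 20.

20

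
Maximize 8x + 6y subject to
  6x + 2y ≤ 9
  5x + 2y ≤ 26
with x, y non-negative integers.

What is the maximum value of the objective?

24

(x,y)=(0,4) is feasible, giving 24.
(x,y)=(0,3) is feasible, giving 18.
Maximum is 24 at (x,y)=(0,4).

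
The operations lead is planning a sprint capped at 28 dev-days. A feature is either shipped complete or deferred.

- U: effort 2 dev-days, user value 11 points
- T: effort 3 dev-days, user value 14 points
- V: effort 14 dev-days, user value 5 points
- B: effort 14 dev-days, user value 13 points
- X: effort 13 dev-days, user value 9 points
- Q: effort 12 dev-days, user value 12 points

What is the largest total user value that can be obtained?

38

Take U, T, and B: effort 2 + 3 + 14 = 19 ≤ 28, user value 11 + 14 + 13 = 38.
No other feasible combination does better.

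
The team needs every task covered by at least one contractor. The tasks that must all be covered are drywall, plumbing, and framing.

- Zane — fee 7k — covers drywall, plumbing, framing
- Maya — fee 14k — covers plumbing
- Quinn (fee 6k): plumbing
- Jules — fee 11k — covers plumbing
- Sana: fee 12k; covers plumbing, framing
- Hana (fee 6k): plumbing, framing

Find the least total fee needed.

7

Zane alone covers drywall, plumbing, framing — every task.
Total fee: 7.
No cover costs less than 7.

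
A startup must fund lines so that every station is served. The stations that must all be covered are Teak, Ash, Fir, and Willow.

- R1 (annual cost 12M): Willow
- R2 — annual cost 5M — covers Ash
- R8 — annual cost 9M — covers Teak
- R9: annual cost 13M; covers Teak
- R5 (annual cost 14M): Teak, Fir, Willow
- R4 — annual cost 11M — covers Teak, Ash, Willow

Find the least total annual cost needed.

Choose R2 and R5: together they cover Teak, Ash, Fir, Willow — every station.
Total annual cost: 5 + 14 = 19.

19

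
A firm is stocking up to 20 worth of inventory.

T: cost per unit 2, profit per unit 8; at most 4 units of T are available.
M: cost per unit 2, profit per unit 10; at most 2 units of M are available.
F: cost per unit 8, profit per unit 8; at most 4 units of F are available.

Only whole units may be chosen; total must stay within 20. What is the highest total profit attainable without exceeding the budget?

3×T, 2×M, and 1×F: cost 18 ≤ 20, profit 3·8 + 2·10 + 1·8 = 52.
4×T, 2×M, and 1×F: cost 20 ≤ 20, profit 4·8 + 2·10 + 1·8 = 60.
Best is 60.

60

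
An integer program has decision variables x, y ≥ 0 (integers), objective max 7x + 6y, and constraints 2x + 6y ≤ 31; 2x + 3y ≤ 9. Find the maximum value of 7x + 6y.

28

The continuous relaxation peaks at (4.5, 0) with value 31.50; rounding to a feasible lattice point costs some objective.
(x,y)=(4,0): 2·4+6·0=8≤31, 2·4+3·0=8≤9, objective 28.
(x,y)=(3,1): 2·3+6·1=12≤31, 2·3+3·1=9≤9, objective 27.
(x,y)=(3,0): 2·3+6·0=6≤31, 2·3+3·0=6≤9, objective 21.
Maximum is 28 at (x,y)=(4,0).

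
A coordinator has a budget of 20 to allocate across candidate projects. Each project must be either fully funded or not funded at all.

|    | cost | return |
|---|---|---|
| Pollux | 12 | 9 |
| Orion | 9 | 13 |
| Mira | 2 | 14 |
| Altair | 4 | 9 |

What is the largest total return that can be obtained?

Take Orion, Mira, and Altair: cost 9 + 2 + 4 = 15 ≤ 20, return 13 + 14 + 9 = 36.
No other feasible combination does better.

36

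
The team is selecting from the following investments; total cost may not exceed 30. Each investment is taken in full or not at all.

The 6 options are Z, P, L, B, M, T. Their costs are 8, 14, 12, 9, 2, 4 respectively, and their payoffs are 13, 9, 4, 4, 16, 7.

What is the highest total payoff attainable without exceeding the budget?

45

Z + L + M + T: cost 8 + 12 + 2 + 4 = 26 ≤ 30, payoff 13 + 4 + 16 + 7 = 40.
Z + B + M + T: cost 8 + 9 + 2 + 4 = 23 ≤ 30, payoff 13 + 4 + 16 + 7 = 40.
Z + P + M + T: cost 8 + 14 + 2 + 4 = 28 ≤ 30, payoff 13 + 9 + 16 + 7 = 45.
Best is Z, P, M, and T with total payoff 45.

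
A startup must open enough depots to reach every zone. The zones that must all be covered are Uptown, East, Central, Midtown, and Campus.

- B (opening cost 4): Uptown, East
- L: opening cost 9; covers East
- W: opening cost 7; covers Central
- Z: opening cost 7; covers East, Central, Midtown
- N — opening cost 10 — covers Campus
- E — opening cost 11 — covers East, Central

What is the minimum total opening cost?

Choose B, Z, and N: together they cover Uptown, East, Central, Midtown, Campus — every zone.
Total opening cost: 4 + 7 + 10 = 21.
No cover costs less than 21.

21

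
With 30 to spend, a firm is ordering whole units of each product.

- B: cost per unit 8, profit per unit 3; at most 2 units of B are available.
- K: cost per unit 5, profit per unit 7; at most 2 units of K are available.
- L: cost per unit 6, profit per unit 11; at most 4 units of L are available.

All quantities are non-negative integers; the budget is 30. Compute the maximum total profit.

51

1×K and 4×L: cost 29 ≤ 30, profit 1·7 + 4·11 = 51.
2×K and 3×L: cost 28 ≤ 30, profit 2·7 + 3·11 = 47.
Best is 51.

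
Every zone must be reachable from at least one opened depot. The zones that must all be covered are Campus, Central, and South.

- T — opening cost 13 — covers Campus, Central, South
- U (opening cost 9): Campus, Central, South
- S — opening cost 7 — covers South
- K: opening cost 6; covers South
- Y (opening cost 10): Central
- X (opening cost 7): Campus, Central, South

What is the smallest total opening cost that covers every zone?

7

X alone covers Campus, Central, South — every zone.
Total opening cost: 7.
No cover costs less than 7.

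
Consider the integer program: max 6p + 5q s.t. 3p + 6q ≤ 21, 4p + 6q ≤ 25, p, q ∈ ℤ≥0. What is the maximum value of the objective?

36

The continuous relaxation peaks at (6.25, 0) with value 37.50; rounding to a feasible lattice point costs some objective.
(p,q)=(6,0) is feasible, giving 36.
(p,q)=(5,0) is feasible, giving 30.
No feasible integer point exceeds 36.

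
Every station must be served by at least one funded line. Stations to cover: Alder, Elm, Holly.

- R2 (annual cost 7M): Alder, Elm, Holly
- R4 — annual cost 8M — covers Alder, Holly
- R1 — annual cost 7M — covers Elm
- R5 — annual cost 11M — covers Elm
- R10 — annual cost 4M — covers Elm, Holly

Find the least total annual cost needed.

The greedy cost-per-new-station heuristic would pick R10 and R2 for 11, but a cheaper cover exists.
R2 alone covers Alder, Elm, Holly — every station.
Total annual cost: 7.
No cover costs less than 7.

7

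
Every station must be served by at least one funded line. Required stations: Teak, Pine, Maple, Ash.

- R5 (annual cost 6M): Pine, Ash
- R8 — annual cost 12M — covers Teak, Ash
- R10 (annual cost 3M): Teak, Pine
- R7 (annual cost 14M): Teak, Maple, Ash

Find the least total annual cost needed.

Choose R10 and R7: together they cover Teak, Pine, Maple, Ash — every station.
Total annual cost: 3 + 14 = 17.

17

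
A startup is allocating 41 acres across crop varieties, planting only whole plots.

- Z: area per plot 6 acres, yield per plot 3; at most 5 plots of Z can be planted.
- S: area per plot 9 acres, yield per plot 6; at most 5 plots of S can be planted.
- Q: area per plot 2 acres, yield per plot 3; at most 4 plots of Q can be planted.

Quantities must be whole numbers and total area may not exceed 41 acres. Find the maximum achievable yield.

33

This is a bounded integer knapsack.
Take 1×Z, 3×S, and 4×Q: area 41 ≤ 41, yield 1·3 + 3·6 + 4·3 = 33.
Q has the best ratio (3/2) and is taken to its limit of 4; remaining capacity is filled optimally with the others.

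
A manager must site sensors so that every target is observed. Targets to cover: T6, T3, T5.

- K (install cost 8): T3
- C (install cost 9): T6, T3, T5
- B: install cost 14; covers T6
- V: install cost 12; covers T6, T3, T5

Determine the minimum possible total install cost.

This is an integer covering problem.
C alone covers T6, T3, T5 — every target.
Total install cost: 9.
No cover costs less than 9.

9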